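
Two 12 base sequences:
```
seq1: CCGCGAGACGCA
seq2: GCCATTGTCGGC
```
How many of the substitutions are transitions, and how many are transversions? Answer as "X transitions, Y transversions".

Transitions (purine↔purine or pyrimidine↔pyrimidine): none.
Transversions (purine↔pyrimidine): 1 C→G, 3 G→C, 4 C→A, 5 G→T, 6 A→T, 8 A→T, 11 C→G, 12 A→C.

0 transitions, 8 transversions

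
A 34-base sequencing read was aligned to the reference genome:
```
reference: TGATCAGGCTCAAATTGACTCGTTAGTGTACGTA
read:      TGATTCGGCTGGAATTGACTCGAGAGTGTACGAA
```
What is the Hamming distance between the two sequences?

Comparing position by position, 7 sites differ: 5 (C/T), 6 (A/C), 11 (C/G), 12 (A/G), 23 (T/A), 24 (T/G), 33 (T/A).

7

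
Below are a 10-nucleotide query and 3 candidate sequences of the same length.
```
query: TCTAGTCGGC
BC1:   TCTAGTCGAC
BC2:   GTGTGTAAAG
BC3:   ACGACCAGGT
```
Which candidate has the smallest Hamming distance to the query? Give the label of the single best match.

BC1 differs at 1 site; BC2 differs at 8 sites; BC3 differs at 6 sites. The closest is BC1.

BC1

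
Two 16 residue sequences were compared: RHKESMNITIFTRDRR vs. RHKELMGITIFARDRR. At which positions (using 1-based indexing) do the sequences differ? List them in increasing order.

Scanning 1-based: 5: S/L; 7: N/G; 12: T/A.

5, 7, 12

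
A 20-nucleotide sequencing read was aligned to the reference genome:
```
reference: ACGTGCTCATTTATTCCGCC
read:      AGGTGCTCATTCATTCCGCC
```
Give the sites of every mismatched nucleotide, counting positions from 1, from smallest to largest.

2, 12

Differences at site 2 (C→G), site 12 (T→C).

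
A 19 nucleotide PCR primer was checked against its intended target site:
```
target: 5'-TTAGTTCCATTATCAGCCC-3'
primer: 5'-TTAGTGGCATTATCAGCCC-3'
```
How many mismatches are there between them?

2

Comparing position by position, 2 bases differ: 6 (T/G), 7 (C/G).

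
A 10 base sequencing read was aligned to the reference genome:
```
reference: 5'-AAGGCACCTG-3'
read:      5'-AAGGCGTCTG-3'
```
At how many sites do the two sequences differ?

Comparing position by position, 2 sites differ: 6 (A/G), 7 (C/T).

2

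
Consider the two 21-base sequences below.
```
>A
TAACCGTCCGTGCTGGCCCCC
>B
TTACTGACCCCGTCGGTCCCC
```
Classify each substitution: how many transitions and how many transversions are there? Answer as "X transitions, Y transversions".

5 transitions, 3 transversions

Transitions (purine↔purine or pyrimidine↔pyrimidine): 5 C→T, 11 T→C, 13 C→T, 14 T→C, 17 C→T.
Transversions (purine↔pyrimidine): 2 A→T, 7 T→A, 10 G→C.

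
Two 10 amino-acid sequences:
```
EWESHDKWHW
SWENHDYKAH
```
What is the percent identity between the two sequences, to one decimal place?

40.0%

Mismatches at positions 1, 4, 7, 8, 9, 10 (1-based): 6 of 10.
Identical positions: 4/10 = 40% → 40.0%.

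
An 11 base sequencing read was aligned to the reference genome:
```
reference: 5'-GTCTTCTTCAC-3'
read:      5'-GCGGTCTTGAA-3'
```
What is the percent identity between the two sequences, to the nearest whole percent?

55%

Mismatches at positions 2, 3, 4, 9, 11 (1-based): 5 of 11.
Identical positions: 6/11 = 54.55% → 55%.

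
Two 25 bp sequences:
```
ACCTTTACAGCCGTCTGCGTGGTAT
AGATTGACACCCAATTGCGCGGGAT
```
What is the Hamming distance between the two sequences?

Comparing position by position, 9 sites differ: 2 (C/G), 3 (C/A), 6 (T/G), 10 (G/C), 13 (G/A), 14 (T/A), 15 (C/T), 20 (T/C), 23 (T/G).

9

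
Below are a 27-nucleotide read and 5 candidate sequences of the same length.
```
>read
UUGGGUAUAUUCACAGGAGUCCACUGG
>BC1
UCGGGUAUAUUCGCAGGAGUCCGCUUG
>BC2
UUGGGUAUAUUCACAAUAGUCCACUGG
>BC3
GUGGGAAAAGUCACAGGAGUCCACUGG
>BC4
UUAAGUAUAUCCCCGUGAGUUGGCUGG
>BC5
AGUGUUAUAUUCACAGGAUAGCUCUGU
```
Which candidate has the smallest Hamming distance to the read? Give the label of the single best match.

BC1 differs at 4 bases; BC2 differs at 2 bases; BC3 differs at 4 bases; BC4 differs at 9 bases; BC5 differs at 9 bases. The closest is BC2.

BC2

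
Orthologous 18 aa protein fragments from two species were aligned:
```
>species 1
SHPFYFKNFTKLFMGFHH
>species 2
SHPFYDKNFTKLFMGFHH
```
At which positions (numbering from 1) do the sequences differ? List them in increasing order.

Differences at position 6 (F→D).

6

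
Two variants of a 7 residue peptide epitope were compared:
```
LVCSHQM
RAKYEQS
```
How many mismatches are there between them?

The sequences differ at residues 1, 2, 3, 4, 5, 7 (1-based) — 6 in total.

6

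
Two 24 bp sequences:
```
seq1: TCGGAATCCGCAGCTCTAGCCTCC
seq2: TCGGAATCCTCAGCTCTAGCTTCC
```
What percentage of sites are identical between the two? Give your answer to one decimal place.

Mismatches at positions 10, 21 (1-based): 2 of 24.
Identical positions: 22/24 = 91.67% → 91.7%.

91.7%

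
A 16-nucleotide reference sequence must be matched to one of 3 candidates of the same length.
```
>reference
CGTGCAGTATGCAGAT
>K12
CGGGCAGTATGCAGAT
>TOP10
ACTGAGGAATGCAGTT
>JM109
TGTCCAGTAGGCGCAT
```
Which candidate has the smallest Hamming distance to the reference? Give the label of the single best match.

K12

Hamming distances to reference — K12: 1; TOP10: 6; JM109: 5.
Smallest is K12 with 1 mismatch.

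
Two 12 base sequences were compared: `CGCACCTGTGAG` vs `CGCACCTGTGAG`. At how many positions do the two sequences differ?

0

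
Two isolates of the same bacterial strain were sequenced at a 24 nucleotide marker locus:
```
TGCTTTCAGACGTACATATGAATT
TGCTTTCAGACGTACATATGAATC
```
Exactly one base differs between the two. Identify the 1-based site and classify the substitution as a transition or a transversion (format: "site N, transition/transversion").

site 24, transition

Site 24 changes T→C. T is a pyrimidine and C is a pyrimidine, so this is a transition.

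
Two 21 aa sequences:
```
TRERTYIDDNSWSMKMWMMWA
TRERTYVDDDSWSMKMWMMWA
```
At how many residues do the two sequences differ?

Comparing position by position, 2 residues differ: 7 (I/V), 10 (N/D).

2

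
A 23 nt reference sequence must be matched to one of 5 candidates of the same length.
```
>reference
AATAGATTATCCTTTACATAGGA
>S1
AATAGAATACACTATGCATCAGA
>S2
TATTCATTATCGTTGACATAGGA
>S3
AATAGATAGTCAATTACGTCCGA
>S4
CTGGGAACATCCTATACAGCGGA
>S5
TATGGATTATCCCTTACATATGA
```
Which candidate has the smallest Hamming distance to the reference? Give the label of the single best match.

S5

Hamming distances to reference — S1: 7; S2: 5; S3: 7; S4: 9; S5: 4.
Smallest is S5 with 4 mismatches.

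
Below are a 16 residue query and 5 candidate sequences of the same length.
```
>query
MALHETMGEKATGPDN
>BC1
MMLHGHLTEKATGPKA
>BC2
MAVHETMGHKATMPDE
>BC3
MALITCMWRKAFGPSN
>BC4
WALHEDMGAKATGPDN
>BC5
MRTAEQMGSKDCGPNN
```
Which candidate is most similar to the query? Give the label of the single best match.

Hamming distances to query — BC1: 7; BC2: 4; BC3: 7; BC4: 3; BC5: 8.
Smallest is BC4 with 3 mismatches.

BC4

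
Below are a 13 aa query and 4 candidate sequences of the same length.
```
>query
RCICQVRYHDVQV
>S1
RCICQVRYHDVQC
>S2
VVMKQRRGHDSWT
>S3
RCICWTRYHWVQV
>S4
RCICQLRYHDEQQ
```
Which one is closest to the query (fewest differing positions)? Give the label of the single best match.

S1 differs at 1 position; S2 differs at 9 positions; S3 differs at 3 positions; S4 differs at 3 positions. The closest is S1.

S1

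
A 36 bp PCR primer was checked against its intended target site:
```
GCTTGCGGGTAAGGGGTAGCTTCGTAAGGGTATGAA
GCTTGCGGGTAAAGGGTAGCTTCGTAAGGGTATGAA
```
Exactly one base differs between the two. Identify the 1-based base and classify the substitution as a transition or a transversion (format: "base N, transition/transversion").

Base 13 changes G→A. G is a purine and A is a purine, so this is a transition.

base 13, transition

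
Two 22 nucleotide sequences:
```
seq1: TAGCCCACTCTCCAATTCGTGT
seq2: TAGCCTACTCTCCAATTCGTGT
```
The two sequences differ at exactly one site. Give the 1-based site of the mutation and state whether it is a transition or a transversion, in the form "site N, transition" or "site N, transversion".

site 6, transition

Site 6 changes C→T. C is a pyrimidine and T is a pyrimidine, so this is a transition.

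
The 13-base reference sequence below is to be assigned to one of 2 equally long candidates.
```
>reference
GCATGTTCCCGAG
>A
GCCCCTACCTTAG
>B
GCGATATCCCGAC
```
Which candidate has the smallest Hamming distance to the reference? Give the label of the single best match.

Hamming distances to reference — A: 6; B: 5.
Smallest is B with 5 mismatches.

B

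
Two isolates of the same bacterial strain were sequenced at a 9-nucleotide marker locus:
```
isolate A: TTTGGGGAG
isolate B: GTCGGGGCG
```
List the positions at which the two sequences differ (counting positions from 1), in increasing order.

Scanning 1-based: 1: T/G; 3: T/C; 8: A/C.

1, 3, 8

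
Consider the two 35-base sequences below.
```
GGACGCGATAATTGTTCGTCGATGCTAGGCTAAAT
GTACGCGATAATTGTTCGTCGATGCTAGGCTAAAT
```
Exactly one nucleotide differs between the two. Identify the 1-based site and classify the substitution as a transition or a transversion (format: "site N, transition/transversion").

site 2, transversion

The sequences differ only at site 2: G→T (purine→pyrimidine), a transversion.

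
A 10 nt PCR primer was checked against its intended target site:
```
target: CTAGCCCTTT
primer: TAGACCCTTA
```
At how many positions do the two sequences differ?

5

Comparing position by position, 5 positions differ: 1 (C/T), 2 (T/A), 3 (A/G), 4 (G/A), 10 (T/A).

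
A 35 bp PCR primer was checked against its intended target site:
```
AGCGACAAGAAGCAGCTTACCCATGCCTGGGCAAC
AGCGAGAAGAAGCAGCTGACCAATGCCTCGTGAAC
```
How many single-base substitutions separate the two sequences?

Mismatches (1-based): site 6: C→G; site 18: T→G; site 22: C→A; site 29: G→C; site 31: G→T; site 32: C→G.

6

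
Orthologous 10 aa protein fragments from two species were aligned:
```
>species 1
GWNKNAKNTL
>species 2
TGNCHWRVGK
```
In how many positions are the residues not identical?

Comparing position by position, 9 positions differ: 1 (G/T), 2 (W/G), 4 (K/C), 5 (N/H), 6 (A/W), 7 (K/R), 8 (N/V), 9 (T/G), 10 (L/K).

9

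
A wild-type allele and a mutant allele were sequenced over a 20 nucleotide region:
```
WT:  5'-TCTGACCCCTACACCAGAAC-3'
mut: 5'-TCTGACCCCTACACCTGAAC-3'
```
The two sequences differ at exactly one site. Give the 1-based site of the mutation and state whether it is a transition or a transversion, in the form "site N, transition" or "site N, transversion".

The sequences differ only at site 16: A→T (purine→pyrimidine), a transversion.

site 16, transversion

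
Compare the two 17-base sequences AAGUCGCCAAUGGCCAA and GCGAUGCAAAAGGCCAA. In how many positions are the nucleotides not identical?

Mismatches (1-based): position 1: A→G; position 2: A→C; position 4: U→A; position 5: C→U; position 8: C→A; position 11: U→A.

6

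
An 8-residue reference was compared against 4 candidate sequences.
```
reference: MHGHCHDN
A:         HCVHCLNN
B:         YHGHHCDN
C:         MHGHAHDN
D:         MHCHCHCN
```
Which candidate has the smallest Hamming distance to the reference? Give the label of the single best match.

C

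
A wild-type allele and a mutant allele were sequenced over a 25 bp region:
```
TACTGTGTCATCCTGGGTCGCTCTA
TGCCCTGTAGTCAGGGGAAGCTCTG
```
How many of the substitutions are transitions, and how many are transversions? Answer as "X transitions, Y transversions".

4 transitions, 6 transversions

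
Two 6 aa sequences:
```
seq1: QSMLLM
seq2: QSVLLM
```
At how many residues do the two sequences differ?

The sequences differ at residues 3 (1-based) — 1 in total.

1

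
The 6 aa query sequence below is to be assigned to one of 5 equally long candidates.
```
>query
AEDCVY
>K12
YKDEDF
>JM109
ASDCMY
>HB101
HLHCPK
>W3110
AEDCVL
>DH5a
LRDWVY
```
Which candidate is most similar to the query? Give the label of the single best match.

W3110

Hamming distances to query — K12: 5; JM109: 2; HB101: 5; W3110: 1; DH5a: 3.
Smallest is W3110 with 1 mismatch.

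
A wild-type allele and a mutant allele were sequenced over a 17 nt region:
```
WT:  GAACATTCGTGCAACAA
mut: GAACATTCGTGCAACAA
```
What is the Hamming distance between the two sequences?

No positions differ; the sequences are identical.

0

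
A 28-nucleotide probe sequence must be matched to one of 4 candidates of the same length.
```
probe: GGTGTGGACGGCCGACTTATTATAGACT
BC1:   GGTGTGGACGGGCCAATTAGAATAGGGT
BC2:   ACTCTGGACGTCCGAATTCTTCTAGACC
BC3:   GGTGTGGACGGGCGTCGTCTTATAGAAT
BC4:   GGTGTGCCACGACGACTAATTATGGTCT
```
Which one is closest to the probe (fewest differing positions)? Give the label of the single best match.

BC3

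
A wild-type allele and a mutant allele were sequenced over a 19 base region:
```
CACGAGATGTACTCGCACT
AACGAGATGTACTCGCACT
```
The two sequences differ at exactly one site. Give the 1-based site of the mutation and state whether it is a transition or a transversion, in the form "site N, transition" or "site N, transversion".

The sequences differ only at site 1: C→A (pyrimidine→purine), a transversion.

site 1, transversion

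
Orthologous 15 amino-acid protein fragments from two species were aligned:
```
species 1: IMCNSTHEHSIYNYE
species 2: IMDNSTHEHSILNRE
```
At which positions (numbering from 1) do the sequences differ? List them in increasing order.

3, 12, 14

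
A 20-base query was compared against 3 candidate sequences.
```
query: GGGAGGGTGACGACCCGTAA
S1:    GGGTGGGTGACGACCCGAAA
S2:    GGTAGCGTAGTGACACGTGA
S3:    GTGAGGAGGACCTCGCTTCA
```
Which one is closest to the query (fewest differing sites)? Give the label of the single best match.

S1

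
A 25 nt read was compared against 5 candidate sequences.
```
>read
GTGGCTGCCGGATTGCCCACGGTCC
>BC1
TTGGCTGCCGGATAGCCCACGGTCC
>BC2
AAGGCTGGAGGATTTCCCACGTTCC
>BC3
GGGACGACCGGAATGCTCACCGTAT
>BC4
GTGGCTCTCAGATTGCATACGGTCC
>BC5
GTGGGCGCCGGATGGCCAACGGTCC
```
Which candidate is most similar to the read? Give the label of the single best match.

BC1

Hamming distances to read — BC1: 2; BC2: 6; BC3: 9; BC4: 5; BC5: 4.
Smallest is BC1 with 2 mismatches.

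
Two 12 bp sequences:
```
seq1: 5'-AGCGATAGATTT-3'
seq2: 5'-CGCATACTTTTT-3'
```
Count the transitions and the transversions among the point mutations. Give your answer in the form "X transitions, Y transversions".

1 transition, 6 transversions

Transitions (purine↔purine or pyrimidine↔pyrimidine): 4 G→A.
Transversions (purine↔pyrimidine): 1 A→C, 5 A→T, 6 T→A, 7 A→C, 8 G→T, 9 A→T.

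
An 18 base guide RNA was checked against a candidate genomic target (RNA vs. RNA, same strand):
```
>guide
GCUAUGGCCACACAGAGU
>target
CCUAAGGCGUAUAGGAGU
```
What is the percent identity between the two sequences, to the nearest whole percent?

56%

Mismatches at positions 1, 5, 9, 10, 11, 12, 13, 14 (1-based): 8 of 18.
Identical positions: 10/18 = 55.56% → 56%.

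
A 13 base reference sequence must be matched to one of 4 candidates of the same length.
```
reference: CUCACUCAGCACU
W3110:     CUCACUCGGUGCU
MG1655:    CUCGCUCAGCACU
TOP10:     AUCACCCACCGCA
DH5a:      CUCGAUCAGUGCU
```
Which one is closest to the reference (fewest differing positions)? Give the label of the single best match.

MG1655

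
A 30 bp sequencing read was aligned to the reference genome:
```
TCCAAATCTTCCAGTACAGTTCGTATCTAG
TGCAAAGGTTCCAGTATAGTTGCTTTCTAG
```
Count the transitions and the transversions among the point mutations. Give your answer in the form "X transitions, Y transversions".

1 transition, 6 transversions

Transitions (purine↔purine or pyrimidine↔pyrimidine): 17 C→T.
Transversions (purine↔pyrimidine): 2 C→G, 7 T→G, 8 C→G, 22 C→G, 23 G→C, 25 A→T.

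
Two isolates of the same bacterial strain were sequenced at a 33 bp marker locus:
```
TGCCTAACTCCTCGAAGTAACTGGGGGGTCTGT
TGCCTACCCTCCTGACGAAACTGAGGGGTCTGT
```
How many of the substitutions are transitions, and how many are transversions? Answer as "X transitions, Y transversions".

5 transitions, 3 transversions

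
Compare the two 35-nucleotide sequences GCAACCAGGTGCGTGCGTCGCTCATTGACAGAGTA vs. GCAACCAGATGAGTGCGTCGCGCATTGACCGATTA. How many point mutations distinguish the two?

5

The sequences differ at bases 9, 12, 22, 30, 33 (1-based) — 5 in total.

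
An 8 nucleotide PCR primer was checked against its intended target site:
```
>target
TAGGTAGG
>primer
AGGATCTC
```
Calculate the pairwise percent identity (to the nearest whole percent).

25%

Mismatches at positions 1, 2, 4, 6, 7, 8 (1-based): 6 of 8.
Identical positions: 2/8 = 25% → 25%.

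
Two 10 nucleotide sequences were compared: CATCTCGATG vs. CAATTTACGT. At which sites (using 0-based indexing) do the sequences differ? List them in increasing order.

Differences at site 2 (T→A), site 3 (C→T), site 5 (C→T), site 6 (G→A), site 7 (A→C), site 8 (T→G), site 9 (G→T).

2, 3, 5, 6, 7, 8, 9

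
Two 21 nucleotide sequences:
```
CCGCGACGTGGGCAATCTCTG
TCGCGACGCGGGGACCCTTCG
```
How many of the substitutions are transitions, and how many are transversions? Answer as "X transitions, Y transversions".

Mismatches (1-based):
position 1: C→T (pyrimidine→pyrimidine, transition)
position 9: T→C (pyrimidine→pyrimidine, transition)
position 13: C→G (pyrimidine→purine, transversion)
position 15: A→C (purine→pyrimidine, transversion)
position 16: T→C (pyrimidine→pyrimidine, transition)
position 19: C→T (pyrimidine→pyrimidine, transition)
position 20: T→C (pyrimidine→pyrimidine, transition)

5 transitions, 2 transversions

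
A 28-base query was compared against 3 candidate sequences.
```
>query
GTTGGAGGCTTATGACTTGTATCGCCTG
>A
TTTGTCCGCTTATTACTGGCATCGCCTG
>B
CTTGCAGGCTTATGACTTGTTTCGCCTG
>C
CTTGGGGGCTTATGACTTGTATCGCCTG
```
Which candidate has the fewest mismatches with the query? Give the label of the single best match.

C

Hamming distances to query — A: 7; B: 3; C: 2.
Smallest is C with 2 mismatches.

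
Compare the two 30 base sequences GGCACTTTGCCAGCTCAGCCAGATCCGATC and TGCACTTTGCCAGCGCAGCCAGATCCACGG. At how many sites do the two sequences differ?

6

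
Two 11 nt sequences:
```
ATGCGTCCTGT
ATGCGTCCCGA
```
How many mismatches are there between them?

The sequences differ at positions 9, 11 (1-based) — 2 in total.

2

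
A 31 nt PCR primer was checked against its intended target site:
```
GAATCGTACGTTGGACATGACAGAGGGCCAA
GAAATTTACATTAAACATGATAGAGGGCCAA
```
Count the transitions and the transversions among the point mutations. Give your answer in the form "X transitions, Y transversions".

Mismatches (1-based):
site 4: T→A (pyrimidine→purine, transversion)
site 5: C→T (pyrimidine→pyrimidine, transition)
site 6: G→T (purine→pyrimidine, transversion)
site 10: G→A (purine→purine, transition)
site 13: G→A (purine→purine, transition)
site 14: G→A (purine→purine, transition)
site 21: C→T (pyrimidine→pyrimidine, transition)

5 transitions, 2 transversions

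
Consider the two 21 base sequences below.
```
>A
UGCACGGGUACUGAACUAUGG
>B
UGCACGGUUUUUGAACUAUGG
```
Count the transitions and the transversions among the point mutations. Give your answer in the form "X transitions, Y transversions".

1 transition, 2 transversions

Transitions (purine↔purine or pyrimidine↔pyrimidine): 11 C→U.
Transversions (purine↔pyrimidine): 8 G→U, 10 A→U.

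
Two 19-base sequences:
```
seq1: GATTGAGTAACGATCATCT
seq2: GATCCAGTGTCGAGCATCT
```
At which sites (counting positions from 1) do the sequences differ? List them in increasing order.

Differences at site 4 (T→C), site 5 (G→C), site 9 (A→G), site 10 (A→T), site 14 (T→G).

4, 5, 9, 10, 14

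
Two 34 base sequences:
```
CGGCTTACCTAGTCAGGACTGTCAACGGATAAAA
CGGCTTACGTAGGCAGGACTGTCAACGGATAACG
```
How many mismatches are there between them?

4

The sequences differ at sites 9, 13, 33, 34 (1-based) — 4 in total.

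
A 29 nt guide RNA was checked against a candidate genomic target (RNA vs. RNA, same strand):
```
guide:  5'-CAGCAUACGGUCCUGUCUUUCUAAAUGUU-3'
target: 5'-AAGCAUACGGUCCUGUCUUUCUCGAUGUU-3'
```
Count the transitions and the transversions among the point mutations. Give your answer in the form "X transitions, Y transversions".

1 transition, 2 transversions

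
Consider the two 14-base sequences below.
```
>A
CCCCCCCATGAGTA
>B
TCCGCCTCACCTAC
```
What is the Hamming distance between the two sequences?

10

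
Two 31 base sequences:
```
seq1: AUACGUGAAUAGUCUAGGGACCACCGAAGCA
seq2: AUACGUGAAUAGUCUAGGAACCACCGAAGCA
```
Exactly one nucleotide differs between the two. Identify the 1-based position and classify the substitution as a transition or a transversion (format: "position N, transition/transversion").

position 19, transition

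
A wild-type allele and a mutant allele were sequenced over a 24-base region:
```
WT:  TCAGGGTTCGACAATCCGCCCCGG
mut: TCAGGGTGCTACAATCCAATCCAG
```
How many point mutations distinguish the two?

6

Comparing position by position, 6 positions differ: 8 (T/G), 10 (G/T), 18 (G/A), 19 (C/A), 20 (C/T), 23 (G/A).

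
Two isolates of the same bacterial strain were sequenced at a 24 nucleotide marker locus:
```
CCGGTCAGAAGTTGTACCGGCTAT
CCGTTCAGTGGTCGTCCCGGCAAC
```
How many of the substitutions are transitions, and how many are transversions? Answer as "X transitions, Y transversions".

Mismatches (1-based):
site 4: G→T (purine→pyrimidine, transversion)
site 9: A→T (purine→pyrimidine, transversion)
site 10: A→G (purine→purine, transition)
site 13: T→C (pyrimidine→pyrimidine, transition)
site 16: A→C (purine→pyrimidine, transversion)
site 22: T→A (pyrimidine→purine, transversion)
site 24: T→C (pyrimidine→pyrimidine, transition)

3 transitions, 4 transversions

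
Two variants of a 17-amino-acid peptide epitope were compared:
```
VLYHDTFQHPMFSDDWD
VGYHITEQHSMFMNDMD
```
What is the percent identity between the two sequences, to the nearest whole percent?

Mismatches at positions 2, 5, 7, 10, 13, 14, 16 (1-based): 7 of 17.
Identical positions: 10/17 = 58.82% → 59%.

59%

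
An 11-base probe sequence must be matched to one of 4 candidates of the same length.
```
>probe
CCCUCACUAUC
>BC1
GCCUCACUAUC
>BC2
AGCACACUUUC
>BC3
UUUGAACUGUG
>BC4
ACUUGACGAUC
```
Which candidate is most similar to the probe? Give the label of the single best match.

BC1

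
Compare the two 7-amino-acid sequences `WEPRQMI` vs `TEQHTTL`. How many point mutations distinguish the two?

Mismatches (1-based): position 1: W→T; position 3: P→Q; position 4: R→H; position 5: Q→T; position 6: M→T; position 7: I→L.

6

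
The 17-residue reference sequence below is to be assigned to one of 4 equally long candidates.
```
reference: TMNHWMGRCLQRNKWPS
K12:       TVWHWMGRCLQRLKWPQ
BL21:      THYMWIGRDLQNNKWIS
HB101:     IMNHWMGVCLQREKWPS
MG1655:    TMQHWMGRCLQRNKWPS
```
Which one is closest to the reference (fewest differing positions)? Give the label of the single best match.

MG1655

Hamming distances to reference — K12: 4; BL21: 7; HB101: 3; MG1655: 1.
Smallest is MG1655 with 1 mismatch.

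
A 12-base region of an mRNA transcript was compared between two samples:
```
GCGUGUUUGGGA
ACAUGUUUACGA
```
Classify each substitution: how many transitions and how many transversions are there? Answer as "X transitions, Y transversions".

Mismatches (1-based):
position 1: G→A (purine→purine, transition)
position 3: G→A (purine→purine, transition)
position 9: G→A (purine→purine, transition)
position 10: G→C (purine→pyrimidine, transversion)

3 transitions, 1 transversion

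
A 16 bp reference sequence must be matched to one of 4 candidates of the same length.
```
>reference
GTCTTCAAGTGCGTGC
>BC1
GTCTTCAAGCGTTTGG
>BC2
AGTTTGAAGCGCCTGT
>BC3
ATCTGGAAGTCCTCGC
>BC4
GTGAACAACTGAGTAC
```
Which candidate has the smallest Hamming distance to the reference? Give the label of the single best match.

BC1

Hamming distances to reference — BC1: 4; BC2: 7; BC3: 6; BC4: 6.
Smallest is BC1 with 4 mismatches.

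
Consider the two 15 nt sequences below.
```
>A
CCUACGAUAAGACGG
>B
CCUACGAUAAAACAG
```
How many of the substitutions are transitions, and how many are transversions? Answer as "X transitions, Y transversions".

2 transitions, 0 transversions

Transitions (purine↔purine or pyrimidine↔pyrimidine): 11 G→A, 14 G→A.
Transversions (purine↔pyrimidine): none.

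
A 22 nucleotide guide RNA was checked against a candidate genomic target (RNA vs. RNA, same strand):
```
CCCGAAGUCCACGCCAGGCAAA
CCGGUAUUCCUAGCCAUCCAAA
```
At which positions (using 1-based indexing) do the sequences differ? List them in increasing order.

3, 5, 7, 11, 12, 17, 18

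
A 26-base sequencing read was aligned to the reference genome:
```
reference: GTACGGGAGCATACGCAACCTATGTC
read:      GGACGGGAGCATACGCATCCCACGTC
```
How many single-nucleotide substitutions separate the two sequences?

4

The sequences differ at sites 2, 18, 21, 23 (1-based) — 4 in total.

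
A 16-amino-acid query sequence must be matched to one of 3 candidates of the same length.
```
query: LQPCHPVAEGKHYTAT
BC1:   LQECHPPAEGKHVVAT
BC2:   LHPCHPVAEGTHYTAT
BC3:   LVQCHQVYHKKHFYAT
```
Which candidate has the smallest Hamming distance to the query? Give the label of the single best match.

BC2

BC1 differs at 4 residues; BC2 differs at 2 residues; BC3 differs at 8 residues. The closest is BC2.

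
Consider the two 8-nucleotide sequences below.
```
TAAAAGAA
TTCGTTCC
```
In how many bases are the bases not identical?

The sequences differ at bases 2, 3, 4, 5, 6, 7, 8 (1-based) — 7 in total.

7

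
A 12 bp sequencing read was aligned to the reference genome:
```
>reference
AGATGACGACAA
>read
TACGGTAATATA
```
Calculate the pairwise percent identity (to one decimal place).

16.7%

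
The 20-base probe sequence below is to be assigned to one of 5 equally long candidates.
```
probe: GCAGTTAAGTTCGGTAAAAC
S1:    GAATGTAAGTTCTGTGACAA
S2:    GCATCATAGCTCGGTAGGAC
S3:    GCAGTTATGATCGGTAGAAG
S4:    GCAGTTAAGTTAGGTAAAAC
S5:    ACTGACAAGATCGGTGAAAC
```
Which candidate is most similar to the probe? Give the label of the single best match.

S4

S1 differs at 7 sites; S2 differs at 7 sites; S3 differs at 4 sites; S4 differs at 1 site; S5 differs at 6 sites. The closest is S4.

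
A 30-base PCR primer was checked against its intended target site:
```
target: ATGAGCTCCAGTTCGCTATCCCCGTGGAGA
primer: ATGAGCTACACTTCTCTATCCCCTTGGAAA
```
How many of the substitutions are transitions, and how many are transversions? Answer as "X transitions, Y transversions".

Mismatches (1-based):
site 8: C→A (pyrimidine→purine, transversion)
site 11: G→C (purine→pyrimidine, transversion)
site 15: G→T (purine→pyrimidine, transversion)
site 24: G→T (purine→pyrimidine, transversion)
site 29: G→A (purine→purine, transition)

1 transition, 4 transversions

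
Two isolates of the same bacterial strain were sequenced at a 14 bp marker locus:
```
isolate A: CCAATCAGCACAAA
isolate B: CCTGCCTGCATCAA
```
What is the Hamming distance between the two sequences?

Comparing position by position, 6 bases differ: 3 (A/T), 4 (A/G), 5 (T/C), 7 (A/T), 11 (C/T), 12 (A/C).

6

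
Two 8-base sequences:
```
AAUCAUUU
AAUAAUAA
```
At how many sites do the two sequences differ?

Comparing position by position, 3 sites differ: 4 (C/A), 7 (U/A), 8 (U/A).

3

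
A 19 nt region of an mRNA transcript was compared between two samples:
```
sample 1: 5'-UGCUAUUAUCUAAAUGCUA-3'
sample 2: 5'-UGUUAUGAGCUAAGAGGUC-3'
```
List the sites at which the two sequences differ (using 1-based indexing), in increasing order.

Differences at site 3 (C→U), site 7 (U→G), site 9 (U→G), site 14 (A→G), site 15 (U→A), site 17 (C→G), site 19 (A→C).

3, 7, 9, 14, 15, 17, 19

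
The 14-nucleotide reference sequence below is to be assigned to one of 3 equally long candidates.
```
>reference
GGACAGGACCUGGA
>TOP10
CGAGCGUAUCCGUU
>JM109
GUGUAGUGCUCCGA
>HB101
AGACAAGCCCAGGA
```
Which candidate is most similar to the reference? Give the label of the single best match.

HB101

Hamming distances to reference — TOP10: 8; JM109: 8; HB101: 4.
Smallest is HB101 with 4 mismatches.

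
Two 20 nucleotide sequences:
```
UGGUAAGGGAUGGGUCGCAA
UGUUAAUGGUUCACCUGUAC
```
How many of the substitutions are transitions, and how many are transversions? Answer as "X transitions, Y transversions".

Mismatches (1-based):
position 3: G→U (purine→pyrimidine, transversion)
position 7: G→U (purine→pyrimidine, transversion)
position 10: A→U (purine→pyrimidine, transversion)
position 12: G→C (purine→pyrimidine, transversion)
position 13: G→A (purine→purine, transition)
position 14: G→C (purine→pyrimidine, transversion)
position 15: U→C (pyrimidine→pyrimidine, transition)
position 16: C→U (pyrimidine→pyrimidine, transition)
position 18: C→U (pyrimidine→pyrimidine, transition)
position 20: A→C (purine→pyrimidine, transversion)

4 transitions, 6 transversions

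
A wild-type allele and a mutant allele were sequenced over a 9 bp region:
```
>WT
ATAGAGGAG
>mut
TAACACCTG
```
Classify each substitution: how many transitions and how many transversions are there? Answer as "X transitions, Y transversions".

Transitions (purine↔purine or pyrimidine↔pyrimidine): none.
Transversions (purine↔pyrimidine): 1 A→T, 2 T→A, 4 G→C, 6 G→C, 7 G→C, 8 A→T.

0 transitions, 6 transversions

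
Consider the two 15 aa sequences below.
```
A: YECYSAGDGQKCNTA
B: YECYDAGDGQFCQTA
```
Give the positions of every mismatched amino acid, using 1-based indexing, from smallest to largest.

5, 11, 13

Scanning 1-based: 5: S/D; 11: K/F; 13: N/Q.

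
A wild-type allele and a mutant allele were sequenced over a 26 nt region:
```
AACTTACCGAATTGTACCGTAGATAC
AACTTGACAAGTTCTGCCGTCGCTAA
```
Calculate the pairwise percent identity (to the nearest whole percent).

Mismatches at positions 6, 7, 9, 11, 14, 16, 21, 23, 26 (1-based): 9 of 26.
Identical positions: 17/26 = 65.38% → 65%.

65%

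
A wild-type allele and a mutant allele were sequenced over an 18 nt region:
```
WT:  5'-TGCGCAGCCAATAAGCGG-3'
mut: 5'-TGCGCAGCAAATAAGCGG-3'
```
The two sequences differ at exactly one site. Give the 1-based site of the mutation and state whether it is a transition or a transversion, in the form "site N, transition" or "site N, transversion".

The sequences differ only at site 9: C→A (pyrimidine→purine), a transversion.

site 9, transversion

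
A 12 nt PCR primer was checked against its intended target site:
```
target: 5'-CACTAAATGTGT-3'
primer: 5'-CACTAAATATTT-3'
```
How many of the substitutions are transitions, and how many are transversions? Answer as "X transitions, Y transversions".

Mismatches (1-based):
base 9: G→A (purine→purine, transition)
base 11: G→T (purine→pyrimidine, transversion)

1 transition, 1 transversion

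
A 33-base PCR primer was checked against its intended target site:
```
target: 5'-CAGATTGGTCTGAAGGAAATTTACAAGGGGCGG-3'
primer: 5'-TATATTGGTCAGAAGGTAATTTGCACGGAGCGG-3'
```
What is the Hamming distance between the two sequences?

The sequences differ at sites 1, 3, 11, 17, 23, 26, 29 (1-based) — 7 in total.

7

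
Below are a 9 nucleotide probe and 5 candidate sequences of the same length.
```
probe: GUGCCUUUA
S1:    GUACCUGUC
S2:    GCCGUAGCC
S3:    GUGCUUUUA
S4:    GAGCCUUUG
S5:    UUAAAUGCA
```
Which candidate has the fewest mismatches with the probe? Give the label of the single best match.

S3

Hamming distances to probe — S1: 3; S2: 8; S3: 1; S4: 2; S5: 6.
Smallest is S3 with 1 mismatch.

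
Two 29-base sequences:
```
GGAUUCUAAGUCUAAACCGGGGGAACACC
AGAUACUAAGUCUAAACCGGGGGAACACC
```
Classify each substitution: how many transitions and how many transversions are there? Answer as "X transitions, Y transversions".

Mismatches (1-based):
site 1: G→A (purine→purine, transition)
site 5: U→A (pyrimidine→purine, transversion)

1 transition, 1 transversion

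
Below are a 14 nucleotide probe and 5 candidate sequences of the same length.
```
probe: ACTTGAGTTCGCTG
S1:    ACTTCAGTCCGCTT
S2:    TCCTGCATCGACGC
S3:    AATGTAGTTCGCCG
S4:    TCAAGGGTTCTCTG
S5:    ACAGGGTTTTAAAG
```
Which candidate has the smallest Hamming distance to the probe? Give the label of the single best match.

Hamming distances to probe — S1: 3; S2: 9; S3: 4; S4: 5; S5: 8.
Smallest is S1 with 3 mismatches.

S1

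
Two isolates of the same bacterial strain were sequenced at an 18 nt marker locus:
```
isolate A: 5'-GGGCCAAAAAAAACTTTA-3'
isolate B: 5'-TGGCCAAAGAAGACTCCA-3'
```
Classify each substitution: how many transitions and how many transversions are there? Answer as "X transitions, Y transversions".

4 transitions, 1 transversion

Transitions (purine↔purine or pyrimidine↔pyrimidine): 9 A→G, 12 A→G, 16 T→C, 17 T→C.
Transversions (purine↔pyrimidine): 1 G→T.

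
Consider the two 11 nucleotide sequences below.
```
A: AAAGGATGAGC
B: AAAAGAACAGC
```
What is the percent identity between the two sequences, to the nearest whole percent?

Mismatches at positions 4, 7, 8 (1-based): 3 of 11.
Identical positions: 8/11 = 72.73% → 73%.

73%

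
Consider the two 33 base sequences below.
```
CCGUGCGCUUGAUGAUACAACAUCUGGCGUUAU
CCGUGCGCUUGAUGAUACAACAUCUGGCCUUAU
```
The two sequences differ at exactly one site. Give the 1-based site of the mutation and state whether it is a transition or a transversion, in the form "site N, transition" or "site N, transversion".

site 29, transversion

The sequences differ only at site 29: G→C (purine→pyrimidine), a transversion.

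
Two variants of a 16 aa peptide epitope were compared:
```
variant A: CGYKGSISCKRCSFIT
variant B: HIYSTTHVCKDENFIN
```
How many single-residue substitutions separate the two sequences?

11

Comparing position by position, 11 positions differ: 1 (C/H), 2 (G/I), 4 (K/S), 5 (G/T), 6 (S/T), 7 (I/H), 8 (S/V), 11 (R/D), 12 (C/E), 13 (S/N), 16 (T/N).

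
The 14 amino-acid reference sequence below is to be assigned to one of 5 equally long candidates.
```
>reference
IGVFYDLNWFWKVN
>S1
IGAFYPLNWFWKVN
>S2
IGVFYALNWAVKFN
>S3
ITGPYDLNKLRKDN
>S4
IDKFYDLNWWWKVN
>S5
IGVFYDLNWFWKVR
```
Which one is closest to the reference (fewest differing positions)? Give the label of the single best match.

Hamming distances to reference — S1: 2; S2: 4; S3: 7; S4: 3; S5: 1.
Smallest is S5 with 1 mismatch.

S5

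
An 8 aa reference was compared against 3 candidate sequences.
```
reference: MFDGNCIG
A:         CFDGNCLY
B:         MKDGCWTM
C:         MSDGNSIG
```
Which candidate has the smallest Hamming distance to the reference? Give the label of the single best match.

C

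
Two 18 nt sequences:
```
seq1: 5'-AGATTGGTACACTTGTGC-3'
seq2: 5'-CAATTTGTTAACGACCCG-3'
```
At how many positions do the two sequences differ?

The sequences differ at positions 1, 2, 6, 9, 10, 13, 14, 15, 16, 17, 18 (1-based) — 11 in total.

11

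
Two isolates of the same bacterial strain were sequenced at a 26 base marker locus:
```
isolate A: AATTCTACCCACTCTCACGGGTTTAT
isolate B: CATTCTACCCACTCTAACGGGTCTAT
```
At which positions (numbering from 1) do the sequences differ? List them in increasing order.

Differences at position 1 (A→C), position 16 (C→A), position 23 (T→C).

1, 16, 23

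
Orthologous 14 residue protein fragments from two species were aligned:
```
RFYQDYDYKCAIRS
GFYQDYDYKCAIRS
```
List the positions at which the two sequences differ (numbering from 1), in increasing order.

Scanning 1-based: 1: R/G.

1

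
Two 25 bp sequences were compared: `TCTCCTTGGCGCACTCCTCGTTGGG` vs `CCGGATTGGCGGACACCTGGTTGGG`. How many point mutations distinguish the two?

7

Mismatches (1-based): position 1: T→C; position 3: T→G; position 4: C→G; position 5: C→A; position 12: C→G; position 15: T→A; position 19: C→G.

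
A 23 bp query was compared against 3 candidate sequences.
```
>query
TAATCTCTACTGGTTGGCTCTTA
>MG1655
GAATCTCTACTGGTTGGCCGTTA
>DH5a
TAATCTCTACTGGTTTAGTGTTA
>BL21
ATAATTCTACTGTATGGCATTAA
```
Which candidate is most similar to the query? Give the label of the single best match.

MG1655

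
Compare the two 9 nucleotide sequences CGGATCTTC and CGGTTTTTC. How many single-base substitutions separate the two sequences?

2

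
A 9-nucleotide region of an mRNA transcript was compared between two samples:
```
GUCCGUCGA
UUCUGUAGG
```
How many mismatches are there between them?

4

Comparing position by position, 4 bases differ: 1 (G/U), 4 (C/U), 7 (C/A), 9 (A/G).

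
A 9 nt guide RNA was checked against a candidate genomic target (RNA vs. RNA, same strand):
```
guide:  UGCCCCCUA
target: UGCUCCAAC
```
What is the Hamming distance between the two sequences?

4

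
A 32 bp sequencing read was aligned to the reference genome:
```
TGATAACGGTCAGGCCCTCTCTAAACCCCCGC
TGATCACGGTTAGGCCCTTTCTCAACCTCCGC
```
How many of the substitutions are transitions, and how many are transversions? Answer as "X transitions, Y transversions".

Mismatches (1-based):
position 5: A→C (purine→pyrimidine, transversion)
position 11: C→T (pyrimidine→pyrimidine, transition)
position 19: C→T (pyrimidine→pyrimidine, transition)
position 23: A→C (purine→pyrimidine, transversion)
position 28: C→T (pyrimidine→pyrimidine, transition)

3 transitions, 2 transversions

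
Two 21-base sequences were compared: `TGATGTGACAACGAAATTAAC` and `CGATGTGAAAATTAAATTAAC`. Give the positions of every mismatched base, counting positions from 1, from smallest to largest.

1, 9, 12, 13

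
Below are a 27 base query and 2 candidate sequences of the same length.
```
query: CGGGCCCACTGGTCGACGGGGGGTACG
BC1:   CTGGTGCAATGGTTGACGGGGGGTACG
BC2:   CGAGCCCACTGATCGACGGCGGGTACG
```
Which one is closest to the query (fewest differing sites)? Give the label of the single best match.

Hamming distances to query — BC1: 5; BC2: 3.
Smallest is BC2 with 3 mismatches.

BC2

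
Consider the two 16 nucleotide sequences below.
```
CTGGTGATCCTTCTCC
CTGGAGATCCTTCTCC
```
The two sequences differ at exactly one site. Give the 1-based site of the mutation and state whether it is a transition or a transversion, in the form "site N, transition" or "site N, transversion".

site 5, transversion

Site 5 changes T→A. T is a pyrimidine and A is a purine, so this is a transversion.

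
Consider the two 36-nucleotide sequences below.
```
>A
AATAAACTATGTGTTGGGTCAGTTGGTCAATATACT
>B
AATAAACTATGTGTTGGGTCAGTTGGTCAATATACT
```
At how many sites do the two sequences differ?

0

No positions differ; the sequences are identical.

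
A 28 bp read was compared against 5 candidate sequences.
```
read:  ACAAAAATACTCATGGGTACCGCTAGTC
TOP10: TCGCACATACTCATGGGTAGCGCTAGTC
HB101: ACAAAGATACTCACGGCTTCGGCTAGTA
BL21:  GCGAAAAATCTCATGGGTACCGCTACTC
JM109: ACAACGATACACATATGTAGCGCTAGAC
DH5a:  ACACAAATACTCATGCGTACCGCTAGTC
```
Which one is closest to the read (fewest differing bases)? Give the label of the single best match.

DH5a

TOP10 differs at 5 bases; HB101 differs at 6 bases; BL21 differs at 5 bases; JM109 differs at 7 bases; DH5a differs at 2 bases. The closest is DH5a.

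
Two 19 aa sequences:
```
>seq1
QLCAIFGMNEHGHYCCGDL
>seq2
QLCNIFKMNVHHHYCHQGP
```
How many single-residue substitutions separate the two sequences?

8

Comparing position by position, 8 positions differ: 4 (A/N), 7 (G/K), 10 (E/V), 12 (G/H), 16 (C/H), 17 (G/Q), 18 (D/G), 19 (L/P).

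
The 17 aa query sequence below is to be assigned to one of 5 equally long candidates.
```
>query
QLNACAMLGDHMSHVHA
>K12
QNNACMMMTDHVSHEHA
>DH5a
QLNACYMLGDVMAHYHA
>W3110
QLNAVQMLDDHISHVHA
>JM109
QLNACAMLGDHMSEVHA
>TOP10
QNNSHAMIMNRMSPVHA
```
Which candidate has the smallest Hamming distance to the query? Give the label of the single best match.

JM109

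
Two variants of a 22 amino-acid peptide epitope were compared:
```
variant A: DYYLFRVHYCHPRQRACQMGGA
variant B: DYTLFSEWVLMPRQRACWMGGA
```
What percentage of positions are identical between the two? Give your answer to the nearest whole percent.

64%

8 positions differ (3, 6, 7, 8, 9, 10, 11, 18), so 14 of 22 match: 14/22 = 63.64%.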